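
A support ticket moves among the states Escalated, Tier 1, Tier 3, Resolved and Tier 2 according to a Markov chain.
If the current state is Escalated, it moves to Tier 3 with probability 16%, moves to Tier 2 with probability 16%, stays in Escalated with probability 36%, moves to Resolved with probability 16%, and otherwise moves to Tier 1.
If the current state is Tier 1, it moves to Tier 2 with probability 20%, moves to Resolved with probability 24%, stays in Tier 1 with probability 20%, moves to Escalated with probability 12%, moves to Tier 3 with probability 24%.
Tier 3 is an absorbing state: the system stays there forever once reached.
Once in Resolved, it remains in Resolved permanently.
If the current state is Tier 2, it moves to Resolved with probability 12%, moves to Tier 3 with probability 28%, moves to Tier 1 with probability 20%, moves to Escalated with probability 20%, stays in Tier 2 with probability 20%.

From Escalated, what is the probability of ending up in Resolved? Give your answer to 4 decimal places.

0.4615

Let h(s) be the probability of absorption at Resolved starting from transient state s. Then h(Resolved) = 1 and h(Tier 3) = 0. By first-step analysis:
h(Escalated) = 0.36·h(Escalated) + 0.16·h(Tier 1) + 0.16·0 + 0.16·1 + 0.16·h(Tier 2)
h(Tier 1) = 0.12·h(Escalated) + 0.2·h(Tier 1) + 0.24·0 + 0.24·1 + 0.2·h(Tier 2)
h(Tier 2) = 0.2·h(Escalated) + 0.2·h(Tier 1) + 0.28·0 + 0.12·1 + 0.2·h(Tier 2)
Solving: h(Escalated) = 0.4615, h(Tier 1) = 0.4646, h(Tier 2) = 0.3815.
Starting from Escalated, the probability is 0.4615.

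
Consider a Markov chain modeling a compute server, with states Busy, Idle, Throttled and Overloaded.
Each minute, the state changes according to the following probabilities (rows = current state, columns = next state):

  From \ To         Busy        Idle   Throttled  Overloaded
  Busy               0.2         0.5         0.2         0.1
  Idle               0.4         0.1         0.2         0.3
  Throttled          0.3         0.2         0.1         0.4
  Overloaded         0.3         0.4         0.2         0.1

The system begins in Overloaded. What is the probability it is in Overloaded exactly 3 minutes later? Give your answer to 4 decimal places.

0.2080

Propagate the distribution vector 3 minutes from Overloaded.
After 0 minutes: (0.0000, 0.0000, 0.0000, 1.0000)
After 1 minute: (0.3000, 0.4000, 0.2000, 0.1000)
After 2 minutes: (0.3100, 0.2700, 0.1800, 0.2400)
After 3 minutes: (0.2960, 0.3140, 0.1820, 0.2080)
P(in Overloaded after 3 minutes) = 0.2080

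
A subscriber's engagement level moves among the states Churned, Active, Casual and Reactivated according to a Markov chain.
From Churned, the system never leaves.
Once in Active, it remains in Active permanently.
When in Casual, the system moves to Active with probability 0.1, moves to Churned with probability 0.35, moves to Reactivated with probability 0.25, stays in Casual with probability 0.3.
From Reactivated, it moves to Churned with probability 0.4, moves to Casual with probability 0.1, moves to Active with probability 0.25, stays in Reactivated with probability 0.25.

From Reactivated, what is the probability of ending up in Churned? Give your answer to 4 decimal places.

0.6300

Let h(s) be the probability of absorption at Churned starting from transient state s. Then h(Churned) = 1 and h(Active) = 0. By first-step analysis:
h(Casual) = 0.35·1 + 0.1·0 + 0.3·h(Casual) + 0.25·h(Reactivated)
h(Reactivated) = 0.4·1 + 0.25·0 + 0.1·h(Casual) + 0.25·h(Reactivated)
Solving: h(Casual) = 0.7250, h(Reactivated) = 0.6300.
Starting from Reactivated, the probability is 0.6300.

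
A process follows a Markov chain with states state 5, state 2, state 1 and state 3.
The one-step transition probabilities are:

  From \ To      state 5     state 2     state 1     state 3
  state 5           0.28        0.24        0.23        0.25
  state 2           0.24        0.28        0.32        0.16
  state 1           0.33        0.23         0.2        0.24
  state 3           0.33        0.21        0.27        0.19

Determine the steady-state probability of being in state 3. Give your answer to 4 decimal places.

Let the stationary distribution be π with π = πP and π_1 + π_2 + π_3 + π_4 = 1.
π_1 = 0.28·π_1 + 0.24·π_2 + 0.33·π_3 + 0.33·π_4
π_2 = 0.24·π_1 + 0.28·π_2 + 0.23·π_3 + 0.21·π_4
π_3 = 0.23·π_1 + 0.32·π_2 + 0.2·π_3 + 0.27·π_4
Solving with the normalization constraint gives π = (0.2937, 0.2407, 0.2526, 0.2130).
So the stationary probability of state 3 is 0.2130.

0.2130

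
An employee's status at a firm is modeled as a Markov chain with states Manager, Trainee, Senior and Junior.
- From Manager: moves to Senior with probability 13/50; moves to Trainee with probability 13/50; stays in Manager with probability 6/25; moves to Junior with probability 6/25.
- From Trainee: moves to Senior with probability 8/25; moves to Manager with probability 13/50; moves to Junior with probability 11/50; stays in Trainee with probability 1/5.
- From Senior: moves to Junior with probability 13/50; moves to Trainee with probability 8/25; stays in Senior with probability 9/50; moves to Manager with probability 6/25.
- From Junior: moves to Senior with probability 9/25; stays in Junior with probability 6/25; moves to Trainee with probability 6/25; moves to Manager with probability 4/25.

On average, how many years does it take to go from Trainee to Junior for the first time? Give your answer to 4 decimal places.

Let t(s) be the expected number of years to first reach Junior from state s, with t(Junior) = 0. Conditioning on the first year:
t(Manager) = 1 + 0.24·t(Manager) + 0.26·t(Trainee) + 0.26·t(Senior)
t(Trainee) = 1 + 0.26·t(Manager) + 0.2·t(Trainee) + 0.32·t(Senior)
t(Senior) = 1 + 0.24·t(Manager) + 0.32·t(Trainee) + 0.18·t(Senior)
Solving: t(Manager) = 4.1682, t(Trainee) = 4.2428, t(Senior) = 4.0952.
Expected years from Trainee to Junior: 4.2428.

4.2428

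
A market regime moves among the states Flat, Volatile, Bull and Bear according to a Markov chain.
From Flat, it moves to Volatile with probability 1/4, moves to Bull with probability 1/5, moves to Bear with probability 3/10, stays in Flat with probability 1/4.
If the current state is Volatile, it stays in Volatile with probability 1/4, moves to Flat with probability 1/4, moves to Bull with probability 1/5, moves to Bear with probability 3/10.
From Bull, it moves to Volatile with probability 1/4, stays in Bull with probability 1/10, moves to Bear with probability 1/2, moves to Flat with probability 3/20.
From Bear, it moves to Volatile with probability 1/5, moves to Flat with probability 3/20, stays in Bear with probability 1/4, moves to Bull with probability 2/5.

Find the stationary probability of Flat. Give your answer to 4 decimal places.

Let the stationary distribution be π with π = πP and π_1 + π_2 + π_3 + π_4 = 1.
π_1 = 0.25·π_1 + 0.25·π_2 + 0.15·π_3 + 0.15·π_4
π_2 = 0.25·π_1 + 0.25·π_2 + 0.25·π_3 + 0.2·π_4
π_3 = 0.2·π_1 + 0.2·π_2 + 0.1·π_3 + 0.4·π_4
Solving with the normalization constraint gives π = (0.1926, 0.2334, 0.2422, 0.3318).
So the stationary probability of Flat is 0.1926.

0.1926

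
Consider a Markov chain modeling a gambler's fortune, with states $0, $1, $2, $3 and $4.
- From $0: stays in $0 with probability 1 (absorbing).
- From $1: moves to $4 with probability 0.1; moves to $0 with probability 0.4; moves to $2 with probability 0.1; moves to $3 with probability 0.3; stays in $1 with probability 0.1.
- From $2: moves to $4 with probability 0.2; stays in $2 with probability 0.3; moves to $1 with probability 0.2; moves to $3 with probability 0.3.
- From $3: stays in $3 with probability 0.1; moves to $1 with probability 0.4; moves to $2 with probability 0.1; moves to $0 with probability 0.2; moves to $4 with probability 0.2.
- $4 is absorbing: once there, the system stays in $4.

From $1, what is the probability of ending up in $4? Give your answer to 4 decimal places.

Let h(s) be the probability of absorption at $4 starting from transient state s. Then h($4) = 1 and h($0) = 0. By first-step analysis:
h($1) = 0.4·0 + 0.1·h($1) + 0.1·h($2) + 0.3·h($3) + 0.1·1
h($2) = 0.2·h($1) + 0.3·h($2) + 0.3·h($3) + 0.2·1
h($3) = 0.2·0 + 0.4·h($1) + 0.1·h($2) + 0.1·h($3) + 0.2·1
Solving: h($1) = 0.3143, h($2) = 0.5571, h($3) = 0.4238.
Starting from $1, the probability is 0.3143.

0.3143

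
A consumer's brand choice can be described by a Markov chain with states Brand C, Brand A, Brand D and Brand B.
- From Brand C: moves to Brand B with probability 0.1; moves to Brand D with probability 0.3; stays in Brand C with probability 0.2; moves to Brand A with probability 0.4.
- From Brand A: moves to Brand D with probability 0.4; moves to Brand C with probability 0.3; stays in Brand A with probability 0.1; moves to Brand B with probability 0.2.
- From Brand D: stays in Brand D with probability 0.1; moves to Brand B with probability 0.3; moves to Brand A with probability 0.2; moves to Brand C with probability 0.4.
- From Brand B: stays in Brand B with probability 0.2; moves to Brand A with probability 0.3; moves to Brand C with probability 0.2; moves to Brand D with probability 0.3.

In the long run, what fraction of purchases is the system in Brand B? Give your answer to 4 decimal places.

Let the stationary distribution be π with π = πP and π_1 + π_2 + π_3 + π_4 = 1.
π_1 = 0.2·π_1 + 0.3·π_2 + 0.4·π_3 + 0.2·π_4
π_2 = 0.4·π_1 + 0.1·π_2 + 0.2·π_3 + 0.3·π_4
π_3 = 0.3·π_1 + 0.4·π_2 + 0.1·π_3 + 0.3·π_4
Solving with the normalization constraint gives π = (0.2792, 0.2507, 0.2709, 0.1992).
So the stationary probability of Brand B is 0.1992.

0.1992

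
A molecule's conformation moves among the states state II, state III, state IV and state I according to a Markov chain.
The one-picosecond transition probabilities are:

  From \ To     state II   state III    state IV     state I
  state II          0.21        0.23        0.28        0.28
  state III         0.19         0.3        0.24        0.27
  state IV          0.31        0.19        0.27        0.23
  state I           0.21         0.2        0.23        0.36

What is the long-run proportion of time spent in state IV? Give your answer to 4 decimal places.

Let the stationary distribution be π with π = πP and π_1 + π_2 + π_3 + π_4 = 1.
π_1 = 0.21·π_1 + 0.19·π_2 + 0.31·π_3 + 0.21·π_4
π_2 = 0.23·π_1 + 0.3·π_2 + 0.19·π_3 + 0.2·π_4
π_3 = 0.28·π_1 + 0.24·π_2 + 0.27·π_3 + 0.23·π_4
Solving with the normalization constraint gives π = (0.2309, 0.2271, 0.2540, 0.2881).
So the stationary probability of state IV is 0.2540.

0.2540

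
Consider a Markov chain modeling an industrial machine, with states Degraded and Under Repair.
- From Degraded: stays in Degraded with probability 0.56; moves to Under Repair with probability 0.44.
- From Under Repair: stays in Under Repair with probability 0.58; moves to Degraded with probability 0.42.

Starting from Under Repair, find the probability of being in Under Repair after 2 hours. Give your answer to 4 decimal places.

Sum over the intermediate state after 1 hour:
P = P(Under Repair→Degraded)·P(Degraded→Under Repair) + P(Under Repair→Under Repair)·P(Under Repair→Under Repair)
  = 0.42×0.44 + 0.58×0.58
  = 0.1848 + 0.3364 = 0.5212

0.5212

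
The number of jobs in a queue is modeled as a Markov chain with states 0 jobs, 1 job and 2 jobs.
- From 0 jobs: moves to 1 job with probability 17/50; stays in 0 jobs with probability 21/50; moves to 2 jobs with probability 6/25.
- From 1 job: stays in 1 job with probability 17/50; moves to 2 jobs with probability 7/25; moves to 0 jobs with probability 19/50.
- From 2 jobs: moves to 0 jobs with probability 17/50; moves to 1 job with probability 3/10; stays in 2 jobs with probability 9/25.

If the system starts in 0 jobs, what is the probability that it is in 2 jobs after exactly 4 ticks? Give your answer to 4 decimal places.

Propagate the distribution vector 4 ticks from 0 jobs.
After 0 ticks: (1.0000, 0.0000, 0.0000)
After 1 tick: (0.4200, 0.3400, 0.2400)
After 2 ticks: (0.3872, 0.3304, 0.2824)
After 3 ticks: (0.3842, 0.3287, 0.2871)
After 4 ticks: (0.3839, 0.3285, 0.2876)
P(in 2 jobs after 4 ticks) = 0.2876

0.2876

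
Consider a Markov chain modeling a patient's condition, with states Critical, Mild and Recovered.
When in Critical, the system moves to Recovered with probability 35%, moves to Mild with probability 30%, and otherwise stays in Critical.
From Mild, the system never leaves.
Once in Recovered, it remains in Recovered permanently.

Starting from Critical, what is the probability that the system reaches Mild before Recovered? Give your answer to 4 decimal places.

0.4615

Let h(s) be the probability of absorption at Mild starting from transient state s. Then h(Mild) = 1 and h(Recovered) = 0. By first-step analysis:
h(Critical) = 0.35·h(Critical) + 0.3·1 + 0.35·0
Solving: h(Critical) = 0.4615.
Starting from Critical, the probability is 0.4615.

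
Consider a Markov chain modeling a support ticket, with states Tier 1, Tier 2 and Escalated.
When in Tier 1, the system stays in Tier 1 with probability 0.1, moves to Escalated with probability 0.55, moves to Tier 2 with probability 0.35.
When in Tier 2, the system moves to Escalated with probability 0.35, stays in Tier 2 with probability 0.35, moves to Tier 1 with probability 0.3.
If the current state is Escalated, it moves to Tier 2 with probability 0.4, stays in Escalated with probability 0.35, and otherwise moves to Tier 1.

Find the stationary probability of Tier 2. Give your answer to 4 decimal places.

Let the stationary distribution be π with π = πP and π_1 + π_2 + π_3 = 1.
π_1 = 0.1·π_1 + 0.3·π_2 + 0.25·π_3
π_2 = 0.35·π_1 + 0.35·π_2 + 0.4·π_3
Solving with the normalization constraint gives π = (0.2335, 0.3698, 0.3967).
So the stationary probability of Tier 2 is 0.3698.

0.3698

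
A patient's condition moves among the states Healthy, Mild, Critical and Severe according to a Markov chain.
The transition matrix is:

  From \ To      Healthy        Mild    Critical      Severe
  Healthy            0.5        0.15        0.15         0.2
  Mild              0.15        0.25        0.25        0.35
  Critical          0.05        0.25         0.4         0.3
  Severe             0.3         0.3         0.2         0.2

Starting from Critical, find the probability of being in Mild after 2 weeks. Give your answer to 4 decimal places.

Propagate the distribution vector 2 weeks from Critical.
After 0 weeks: (0.0000, 0.0000, 1.0000, 0.0000)
After 1 week: (0.0500, 0.2500, 0.4000, 0.3000)
After 2 weeks: (0.1725, 0.2600, 0.2900, 0.2775)
P(in Mild after 2 weeks) = 0.2600

0.2600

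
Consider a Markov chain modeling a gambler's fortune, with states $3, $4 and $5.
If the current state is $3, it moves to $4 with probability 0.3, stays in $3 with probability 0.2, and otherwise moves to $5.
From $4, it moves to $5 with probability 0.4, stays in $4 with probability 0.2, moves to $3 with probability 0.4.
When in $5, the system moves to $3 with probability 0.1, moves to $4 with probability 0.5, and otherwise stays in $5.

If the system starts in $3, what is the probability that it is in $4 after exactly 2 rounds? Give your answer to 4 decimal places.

0.3700

Sum over the intermediate state after 1 round:
P = P($3→$3)·P($3→$4) + P($3→$4)·P($4→$4) + P($3→$5)·P($5→$4)
  = 0.2×0.3 + 0.3×0.2 + 0.5×0.5
  = 0.0600 + 0.0600 + 0.2500 = 0.3700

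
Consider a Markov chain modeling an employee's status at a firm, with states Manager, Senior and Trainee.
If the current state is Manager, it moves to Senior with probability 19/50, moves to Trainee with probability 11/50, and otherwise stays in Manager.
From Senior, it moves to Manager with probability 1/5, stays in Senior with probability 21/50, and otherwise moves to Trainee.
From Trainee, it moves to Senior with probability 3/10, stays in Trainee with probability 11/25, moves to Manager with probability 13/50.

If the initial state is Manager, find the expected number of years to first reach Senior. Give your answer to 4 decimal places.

Let t(s) be the expected number of years to first reach Senior from state s, with t(Senior) = 0. Conditioning on the first year:
t(Manager) = 1 + 0.4·t(Manager) + 0.22·t(Trainee)
t(Trainee) = 1 + 0.26·t(Manager) + 0.44·t(Trainee)
Solving: t(Manager) = 2.7977, t(Trainee) = 3.0846.
Expected years from Manager to Senior: 2.7977.

2.7977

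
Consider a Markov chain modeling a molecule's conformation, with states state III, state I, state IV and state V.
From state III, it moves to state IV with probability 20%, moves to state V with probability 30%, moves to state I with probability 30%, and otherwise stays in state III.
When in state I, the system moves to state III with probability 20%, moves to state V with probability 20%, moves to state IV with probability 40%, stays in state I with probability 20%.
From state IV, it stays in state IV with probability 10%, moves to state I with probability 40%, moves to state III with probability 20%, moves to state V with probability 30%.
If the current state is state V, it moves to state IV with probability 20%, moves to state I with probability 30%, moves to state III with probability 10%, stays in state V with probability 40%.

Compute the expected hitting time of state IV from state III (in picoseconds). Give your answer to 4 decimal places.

Let t(s) be the expected number of picoseconds to first reach state IV from state s, with t(state IV) = 0. Conditioning on the first picosecond:
t(state III) = 1 + 0.2·t(state III) + 0.3·t(state I) + 0.3·t(state V)
t(state I) = 1 + 0.2·t(state III) + 0.2·t(state I) + 0.2·t(state V)
t(state V) = 1 + 0.1·t(state III) + 0.3·t(state I) + 0.4·t(state V)
Solving: t(state III) = 3.9286, t(state I) = 3.2143, t(state V) = 3.9286.
Expected picoseconds from state III to state IV: 3.9286.

3.9286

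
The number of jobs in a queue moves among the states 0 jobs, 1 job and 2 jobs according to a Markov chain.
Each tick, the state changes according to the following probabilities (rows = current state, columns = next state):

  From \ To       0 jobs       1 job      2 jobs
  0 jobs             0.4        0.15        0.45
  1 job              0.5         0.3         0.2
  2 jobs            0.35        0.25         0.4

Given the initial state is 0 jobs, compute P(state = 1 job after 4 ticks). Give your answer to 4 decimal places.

Propagate the distribution vector 4 ticks from 0 jobs.
After 0 ticks: (1.0000, 0.0000, 0.0000)
After 1 tick: (0.4000, 0.1500, 0.4500)
After 2 ticks: (0.3925, 0.2175, 0.3900)
After 3 ticks: (0.4023, 0.2216, 0.3761)
After 4 ticks: (0.4034, 0.2209, 0.3758)
P(in 1 job after 4 ticks) = 0.2209

0.2209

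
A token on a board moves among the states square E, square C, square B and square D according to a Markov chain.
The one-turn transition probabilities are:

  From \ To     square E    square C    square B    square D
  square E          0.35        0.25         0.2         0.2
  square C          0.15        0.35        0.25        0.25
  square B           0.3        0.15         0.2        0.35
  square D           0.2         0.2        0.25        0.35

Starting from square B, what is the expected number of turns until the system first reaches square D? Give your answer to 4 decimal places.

3.5008

Let t(s) be the expected number of turns to first reach square D from state s, with t(square D) = 0. Conditioning on the first turn:
t(square E) = 1 + 0.35·t(square E) + 0.25·t(square C) + 0.2·t(square B)
t(square C) = 1 + 0.15·t(square E) + 0.35·t(square C) + 0.25·t(square B)
t(square B) = 1 + 0.3·t(square E) + 0.15·t(square C) + 0.2·t(square B)
Solving: t(square E) = 4.0881, t(square C) = 3.8283, t(square B) = 3.5008.
Expected turns from square B to square D: 3.5008.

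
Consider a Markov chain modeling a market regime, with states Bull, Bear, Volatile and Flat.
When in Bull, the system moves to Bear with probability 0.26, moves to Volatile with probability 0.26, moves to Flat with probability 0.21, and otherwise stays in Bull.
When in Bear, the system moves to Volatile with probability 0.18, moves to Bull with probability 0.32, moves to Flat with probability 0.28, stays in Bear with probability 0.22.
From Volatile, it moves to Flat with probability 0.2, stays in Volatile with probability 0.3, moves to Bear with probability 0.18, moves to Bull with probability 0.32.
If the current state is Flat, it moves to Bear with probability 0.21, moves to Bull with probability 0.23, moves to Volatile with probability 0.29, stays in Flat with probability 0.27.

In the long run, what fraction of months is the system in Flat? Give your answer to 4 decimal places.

Let the stationary distribution be π with π = πP and π_1 + π_2 + π_3 + π_4 = 1.
π_1 = 0.27·π_1 + 0.32·π_2 + 0.32·π_3 + 0.23·π_4
π_2 = 0.26·π_1 + 0.22·π_2 + 0.18·π_3 + 0.21·π_4
π_3 = 0.26·π_1 + 0.18·π_2 + 0.3·π_3 + 0.29·π_4
Solving with the normalization constraint gives π = (0.2845, 0.2186, 0.2600, 0.2369).
So the stationary probability of Flat is 0.2369.

0.2369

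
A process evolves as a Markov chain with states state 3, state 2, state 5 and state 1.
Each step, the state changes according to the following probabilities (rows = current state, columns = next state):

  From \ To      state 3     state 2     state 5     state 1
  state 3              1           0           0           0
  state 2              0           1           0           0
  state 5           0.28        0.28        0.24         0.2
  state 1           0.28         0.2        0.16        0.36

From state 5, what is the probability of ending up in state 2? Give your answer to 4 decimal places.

0.4824

Let h(s) be the probability of absorption at state 2 starting from transient state s. Then h(state 2) = 1 and h(state 3) = 0. By first-step analysis:
h(state 5) = 0.28·0 + 0.28·1 + 0.24·h(state 5) + 0.2·h(state 1)
h(state 1) = 0.28·0 + 0.2·1 + 0.16·h(state 5) + 0.36·h(state 1)
Solving: h(state 5) = 0.4824, h(state 1) = 0.4331.
Starting from state 5, the probability is 0.4824.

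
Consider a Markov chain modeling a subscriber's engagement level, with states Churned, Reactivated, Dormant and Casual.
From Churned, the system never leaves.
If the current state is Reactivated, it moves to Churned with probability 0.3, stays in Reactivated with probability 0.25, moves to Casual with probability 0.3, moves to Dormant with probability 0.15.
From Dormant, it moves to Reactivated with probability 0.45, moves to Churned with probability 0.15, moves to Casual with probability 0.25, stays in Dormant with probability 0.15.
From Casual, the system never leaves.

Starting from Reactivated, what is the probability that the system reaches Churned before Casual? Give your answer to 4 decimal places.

Let h(s) be the probability of absorption at Churned starting from transient state s. Then h(Churned) = 1 and h(Casual) = 0. By first-step analysis:
h(Reactivated) = 0.3·1 + 0.25·h(Reactivated) + 0.15·h(Dormant) + 0.3·0
h(Dormant) = 0.15·1 + 0.45·h(Reactivated) + 0.15·h(Dormant) + 0.25·0
Solving: h(Reactivated) = 0.4868, h(Dormant) = 0.4342.
Starting from Reactivated, the probability is 0.4868.

0.4868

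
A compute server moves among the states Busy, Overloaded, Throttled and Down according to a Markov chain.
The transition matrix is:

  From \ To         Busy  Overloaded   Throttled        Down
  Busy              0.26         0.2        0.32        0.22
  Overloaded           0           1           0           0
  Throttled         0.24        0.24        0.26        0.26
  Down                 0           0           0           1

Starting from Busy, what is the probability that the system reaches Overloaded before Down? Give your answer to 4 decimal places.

0.4775

Let h(s) be the probability of absorption at Overloaded starting from transient state s. Then h(Overloaded) = 1 and h(Down) = 0. By first-step analysis:
h(Busy) = 0.26·h(Busy) + 0.2·1 + 0.32·h(Throttled) + 0.22·0
h(Throttled) = 0.24·h(Busy) + 0.24·1 + 0.26·h(Throttled) + 0.26·0
Solving: h(Busy) = 0.4775, h(Throttled) = 0.4792.
Starting from Busy, the probability is 0.4775.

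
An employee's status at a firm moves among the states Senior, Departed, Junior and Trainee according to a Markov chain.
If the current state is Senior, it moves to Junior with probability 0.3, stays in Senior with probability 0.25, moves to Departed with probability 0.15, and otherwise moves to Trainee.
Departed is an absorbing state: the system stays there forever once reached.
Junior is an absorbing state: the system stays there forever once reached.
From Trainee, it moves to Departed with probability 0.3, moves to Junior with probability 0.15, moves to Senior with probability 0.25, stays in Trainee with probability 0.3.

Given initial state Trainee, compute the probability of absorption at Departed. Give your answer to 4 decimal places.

Let h(s) be the probability of absorption at Departed starting from transient state s. Then h(Departed) = 1 and h(Junior) = 0. By first-step analysis:
h(Senior) = 0.25·h(Senior) + 0.15·1 + 0.3·0 + 0.3·h(Trainee)
h(Trainee) = 0.25·h(Senior) + 0.3·1 + 0.15·0 + 0.3·h(Trainee)
Solving: h(Senior) = 0.4333, h(Trainee) = 0.5833.
Starting from Trainee, the probability is 0.5833.

0.5833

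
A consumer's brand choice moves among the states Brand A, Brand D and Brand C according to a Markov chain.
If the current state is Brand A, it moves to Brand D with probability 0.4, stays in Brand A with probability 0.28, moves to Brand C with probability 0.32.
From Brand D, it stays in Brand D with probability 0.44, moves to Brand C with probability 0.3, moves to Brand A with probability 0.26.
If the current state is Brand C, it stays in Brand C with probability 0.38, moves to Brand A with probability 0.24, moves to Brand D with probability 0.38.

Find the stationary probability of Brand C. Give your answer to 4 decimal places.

0.3317

Let the stationary distribution be π with π = πP and π_1 + π_2 + π_3 = 1.
π_1 = 0.28·π_1 + 0.26·π_2 + 0.24·π_3
π_2 = 0.4·π_1 + 0.44·π_2 + 0.38·π_3
Solving with the normalization constraint gives π = (0.2585, 0.4098, 0.3317).
So the stationary probability of Brand C is 0.3317.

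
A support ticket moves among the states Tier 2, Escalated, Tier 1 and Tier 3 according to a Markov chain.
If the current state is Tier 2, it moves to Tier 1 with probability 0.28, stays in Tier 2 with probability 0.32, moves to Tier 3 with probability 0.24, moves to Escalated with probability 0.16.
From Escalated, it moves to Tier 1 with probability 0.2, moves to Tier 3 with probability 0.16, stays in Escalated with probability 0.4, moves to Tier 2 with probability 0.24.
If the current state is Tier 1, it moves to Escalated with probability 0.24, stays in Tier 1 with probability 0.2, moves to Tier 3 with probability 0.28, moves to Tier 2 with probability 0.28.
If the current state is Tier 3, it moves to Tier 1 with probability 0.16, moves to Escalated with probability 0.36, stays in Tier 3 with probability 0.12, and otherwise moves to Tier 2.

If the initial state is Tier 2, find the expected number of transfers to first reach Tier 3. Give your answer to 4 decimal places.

4.3329

Let t(s) be the expected number of transfers to first reach Tier 3 from state s, with t(Tier 3) = 0. Conditioning on the first transfer:
t(Tier 2) = 1 + 0.32·t(Tier 2) + 0.16·t(Escalated) + 0.28·t(Tier 1)
t(Escalated) = 1 + 0.24·t(Tier 2) + 0.4·t(Escalated) + 0.2·t(Tier 1)
t(Tier 1) = 1 + 0.28·t(Tier 2) + 0.24·t(Escalated) + 0.2·t(Tier 1)
Solving: t(Tier 2) = 4.3329, t(Escalated) = 4.8022, t(Tier 1) = 4.2072.
Expected transfers from Tier 2 to Tier 3: 4.3329.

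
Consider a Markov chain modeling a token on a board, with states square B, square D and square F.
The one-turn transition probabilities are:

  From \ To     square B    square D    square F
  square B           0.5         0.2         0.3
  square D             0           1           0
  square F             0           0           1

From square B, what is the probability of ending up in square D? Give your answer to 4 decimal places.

Let h(s) be the probability of absorption at square D starting from transient state s. Then h(square D) = 1 and h(square F) = 0. By first-step analysis:
h(square B) = 0.5·h(square B) + 0.2·1 + 0.3·0
Solving: h(square B) = 0.4000.
Starting from square B, the probability is 0.4000.

0.4000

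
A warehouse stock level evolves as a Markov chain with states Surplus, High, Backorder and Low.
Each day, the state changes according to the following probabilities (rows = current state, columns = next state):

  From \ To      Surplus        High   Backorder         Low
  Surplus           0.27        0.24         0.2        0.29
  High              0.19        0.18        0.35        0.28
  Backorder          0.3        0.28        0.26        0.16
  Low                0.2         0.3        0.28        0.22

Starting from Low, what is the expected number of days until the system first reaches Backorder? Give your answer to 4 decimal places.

Let t(s) be the expected number of days to first reach Backorder from state s, with t(Backorder) = 0. Conditioning on the first day:
t(Surplus) = 1 + 0.27·t(Surplus) + 0.24·t(High) + 0.29·t(Low)
t(High) = 1 + 0.19·t(Surplus) + 0.18·t(High) + 0.28·t(Low)
t(Low) = 1 + 0.2·t(Surplus) + 0.3·t(High) + 0.22·t(Low)
Solving: t(Surplus) = 3.8798, t(High) = 3.3338, t(Low) = 3.5591.
Expected days from Low to Backorder: 3.5591.

3.5591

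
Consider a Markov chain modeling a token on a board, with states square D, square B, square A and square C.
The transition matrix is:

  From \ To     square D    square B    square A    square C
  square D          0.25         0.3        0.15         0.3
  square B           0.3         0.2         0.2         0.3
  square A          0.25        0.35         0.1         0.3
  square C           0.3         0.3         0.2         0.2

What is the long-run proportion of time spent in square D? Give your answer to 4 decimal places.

0.2777

Let the stationary distribution be π with π = πP and π_1 + π_2 + π_3 + π_4 = 1.
π_1 = 0.25·π_1 + 0.3·π_2 + 0.25·π_3 + 0.3·π_4
π_2 = 0.3·π_1 + 0.2·π_2 + 0.35·π_3 + 0.3·π_4
π_3 = 0.15·π_1 + 0.2·π_2 + 0.1·π_3 + 0.2·π_4
Solving with the normalization constraint gives π = (0.2777, 0.2804, 0.1692, 0.2727).
So the stationary probability of square D is 0.2777.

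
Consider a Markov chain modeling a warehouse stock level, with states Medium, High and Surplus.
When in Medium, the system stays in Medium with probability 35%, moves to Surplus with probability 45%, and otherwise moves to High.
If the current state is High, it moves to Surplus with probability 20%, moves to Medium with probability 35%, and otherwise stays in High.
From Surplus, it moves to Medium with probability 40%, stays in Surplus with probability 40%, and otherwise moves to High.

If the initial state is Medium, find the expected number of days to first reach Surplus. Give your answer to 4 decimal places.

Let t(s) be the expected number of days to first reach Surplus from state s, with t(Surplus) = 0. Conditioning on the first day:
t(Medium) = 1 + 0.35·t(Medium) + 0.2·t(High)
t(High) = 1 + 0.35·t(Medium) + 0.45·t(High)
Solving: t(Medium) = 2.6087, t(High) = 3.4783.
Expected days from Medium to Surplus: 2.6087.

2.6087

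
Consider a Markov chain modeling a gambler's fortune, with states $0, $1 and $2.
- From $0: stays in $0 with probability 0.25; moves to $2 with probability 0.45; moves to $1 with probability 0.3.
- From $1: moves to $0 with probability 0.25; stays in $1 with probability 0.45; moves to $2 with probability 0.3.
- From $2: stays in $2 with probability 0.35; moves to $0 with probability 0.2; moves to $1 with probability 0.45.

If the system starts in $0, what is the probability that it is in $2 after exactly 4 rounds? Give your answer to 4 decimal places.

0.3524

Propagate the distribution vector 4 rounds from $0.
After 0 rounds: (1.0000, 0.0000, 0.0000)
After 1 round: (0.2500, 0.3000, 0.4500)
After 2 rounds: (0.2275, 0.4125, 0.3600)
After 3 rounds: (0.2320, 0.4159, 0.3521)
After 4 rounds: (0.2324, 0.4152, 0.3524)
P(in $2 after 4 rounds) = 0.3524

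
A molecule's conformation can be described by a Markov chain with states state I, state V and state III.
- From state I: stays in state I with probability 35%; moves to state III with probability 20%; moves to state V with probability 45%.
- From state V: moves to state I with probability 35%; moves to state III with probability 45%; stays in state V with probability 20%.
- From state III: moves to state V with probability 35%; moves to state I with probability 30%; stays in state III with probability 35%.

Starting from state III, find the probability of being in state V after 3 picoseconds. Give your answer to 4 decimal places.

Propagate the distribution vector 3 picoseconds from state III.
After 0 picoseconds: (0.0000, 0.0000, 1.0000)
After 1 picosecond: (0.3000, 0.3500, 0.3500)
After 2 picoseconds: (0.3325, 0.3275, 0.3400)
After 3 picoseconds: (0.3330, 0.3341, 0.3329)
P(in state V after 3 picoseconds) = 0.3341

0.3341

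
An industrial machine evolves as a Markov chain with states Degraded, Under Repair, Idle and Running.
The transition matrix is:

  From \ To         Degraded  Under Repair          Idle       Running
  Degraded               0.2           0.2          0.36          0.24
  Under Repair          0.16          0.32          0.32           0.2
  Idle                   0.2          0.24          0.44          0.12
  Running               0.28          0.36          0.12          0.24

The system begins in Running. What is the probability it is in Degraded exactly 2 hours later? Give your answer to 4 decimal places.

Propagate the distribution vector 2 hours from Running.
After 0 hours: (0.0000, 0.0000, 0.0000, 1.0000)
After 1 hour: (0.2800, 0.3600, 0.1200, 0.2400)
After 2 hours: (0.2048, 0.2864, 0.2976, 0.2112)
P(in Degraded after 2 hours) = 0.2048

0.2048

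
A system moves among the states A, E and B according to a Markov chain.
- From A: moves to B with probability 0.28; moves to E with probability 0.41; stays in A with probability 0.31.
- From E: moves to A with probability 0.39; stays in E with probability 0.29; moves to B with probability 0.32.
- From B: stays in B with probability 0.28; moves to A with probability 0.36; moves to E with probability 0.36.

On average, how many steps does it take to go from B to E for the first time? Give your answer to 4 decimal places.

Let t(s) be the expected number of steps to first reach E from state s, with t(E) = 0. Conditioning on the first step:
t(A) = 1 + 0.31·t(A) + 0.28·t(B)
t(B) = 1 + 0.36·t(A) + 0.28·t(B)
Solving: t(A) = 2.5253, t(B) = 2.6515.
Expected steps from B to E: 2.6515.

2.6515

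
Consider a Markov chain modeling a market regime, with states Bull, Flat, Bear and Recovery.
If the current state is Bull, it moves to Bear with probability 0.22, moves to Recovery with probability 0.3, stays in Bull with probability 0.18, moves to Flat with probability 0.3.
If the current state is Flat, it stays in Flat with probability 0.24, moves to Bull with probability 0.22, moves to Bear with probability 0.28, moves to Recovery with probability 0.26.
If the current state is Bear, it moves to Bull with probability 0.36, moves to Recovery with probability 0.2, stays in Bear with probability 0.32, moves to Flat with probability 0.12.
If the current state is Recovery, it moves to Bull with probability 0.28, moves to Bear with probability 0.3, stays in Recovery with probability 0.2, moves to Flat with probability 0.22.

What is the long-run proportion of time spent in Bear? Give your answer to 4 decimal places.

0.2802

Let the stationary distribution be π with π = πP and π_1 + π_2 + π_3 + π_4 = 1.
π_1 = 0.18·π_1 + 0.22·π_2 + 0.36·π_3 + 0.28·π_4
π_2 = 0.3·π_1 + 0.24·π_2 + 0.12·π_3 + 0.22·π_4
π_3 = 0.22·π_1 + 0.28·π_2 + 0.32·π_3 + 0.3·π_4
Solving with the normalization constraint gives π = (0.2631, 0.2174, 0.2802, 0.2393).
So the stationary probability of Bear is 0.2802.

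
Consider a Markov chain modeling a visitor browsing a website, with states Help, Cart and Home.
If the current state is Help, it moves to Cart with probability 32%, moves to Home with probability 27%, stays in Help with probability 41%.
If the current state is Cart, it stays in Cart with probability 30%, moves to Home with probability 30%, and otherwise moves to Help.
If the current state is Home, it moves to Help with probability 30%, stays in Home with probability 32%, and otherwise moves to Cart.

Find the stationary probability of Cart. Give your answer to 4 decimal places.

Let the stationary distribution be π with π = πP and π_1 + π_2 + π_3 = 1.
π_1 = 0.41·π_1 + 0.4·π_2 + 0.3·π_3
π_2 = 0.32·π_1 + 0.3·π_2 + 0.38·π_3
Solving with the normalization constraint gives π = (0.3743, 0.3311, 0.2947).
So the stationary probability of Cart is 0.3311.

0.3311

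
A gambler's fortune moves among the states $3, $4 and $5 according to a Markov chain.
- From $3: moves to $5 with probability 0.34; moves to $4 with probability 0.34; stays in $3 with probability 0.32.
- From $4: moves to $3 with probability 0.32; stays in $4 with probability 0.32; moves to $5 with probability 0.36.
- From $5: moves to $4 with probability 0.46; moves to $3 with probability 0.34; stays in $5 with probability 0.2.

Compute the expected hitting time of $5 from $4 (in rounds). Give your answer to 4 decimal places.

2.8281

Let t(s) be the expected number of rounds to first reach $5 from state s, with t($5) = 0. Conditioning on the first round:
t($3) = 1 + 0.32·t($3) + 0.34·t($4)
t($4) = 1 + 0.32·t($3) + 0.32·t($4)
Solving: t($3) = 2.8846, t($4) = 2.8281.
Expected rounds from $4 to $5: 2.8281.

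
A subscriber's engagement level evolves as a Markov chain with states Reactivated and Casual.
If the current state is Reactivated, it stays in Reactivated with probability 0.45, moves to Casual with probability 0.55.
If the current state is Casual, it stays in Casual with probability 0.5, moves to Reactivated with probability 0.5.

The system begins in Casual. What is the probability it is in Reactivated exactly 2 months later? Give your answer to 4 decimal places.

0.4750

Sum over the intermediate state after 1 month:
P = P(Casual→Reactivated)·P(Reactivated→Reactivated) + P(Casual→Casual)·P(Casual→Reactivated)
  = 0.5×0.45 + 0.5×0.5
  = 0.2250 + 0.2500 = 0.4750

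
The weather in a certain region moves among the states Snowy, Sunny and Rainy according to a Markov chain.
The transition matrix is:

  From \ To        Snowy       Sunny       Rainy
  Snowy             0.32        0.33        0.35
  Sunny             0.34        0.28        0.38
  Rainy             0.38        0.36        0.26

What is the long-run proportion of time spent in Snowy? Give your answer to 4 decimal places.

Let the stationary distribution be π with π = πP and π_1 + π_2 + π_3 = 1.
π_1 = 0.32·π_1 + 0.34·π_2 + 0.38·π_3
π_2 = 0.33·π_1 + 0.28·π_2 + 0.36·π_3
Solving with the normalization constraint gives π = (0.3463, 0.3237, 0.3300).
So the stationary probability of Snowy is 0.3463.

0.3463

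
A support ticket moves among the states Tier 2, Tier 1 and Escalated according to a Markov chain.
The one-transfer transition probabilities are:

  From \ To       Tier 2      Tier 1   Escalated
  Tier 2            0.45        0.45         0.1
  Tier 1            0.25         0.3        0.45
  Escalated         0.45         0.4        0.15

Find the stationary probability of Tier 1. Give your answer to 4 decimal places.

0.3806

Let the stationary distribution be π with π = πP and π_1 + π_2 + π_3 = 1.
π_1 = 0.45·π_1 + 0.25·π_2 + 0.45·π_3
π_2 = 0.45·π_1 + 0.3·π_2 + 0.4·π_3
Solving with the normalization constraint gives π = (0.3739, 0.3806, 0.2455).
So the stationary probability of Tier 1 is 0.3806.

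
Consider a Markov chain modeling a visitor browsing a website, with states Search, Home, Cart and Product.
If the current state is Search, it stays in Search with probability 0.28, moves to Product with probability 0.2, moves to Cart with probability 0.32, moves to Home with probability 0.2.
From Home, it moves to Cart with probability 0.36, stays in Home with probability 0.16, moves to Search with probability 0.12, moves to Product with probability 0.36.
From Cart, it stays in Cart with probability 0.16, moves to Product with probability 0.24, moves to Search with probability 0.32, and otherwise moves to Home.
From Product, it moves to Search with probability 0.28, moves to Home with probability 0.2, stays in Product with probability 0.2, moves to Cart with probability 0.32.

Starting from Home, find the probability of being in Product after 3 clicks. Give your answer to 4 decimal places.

0.2463

Propagate the distribution vector 3 clicks from Home.
After 0 clicks: (0.0000, 1.0000, 0.0000, 0.0000)
After 1 click: (0.1200, 0.1600, 0.3600, 0.3600)
After 2 clicks: (0.2688, 0.2224, 0.2688, 0.2400)
After 3 clicks: (0.2552, 0.2126, 0.2859, 0.2463)
P(in Product after 3 clicks) = 0.2463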